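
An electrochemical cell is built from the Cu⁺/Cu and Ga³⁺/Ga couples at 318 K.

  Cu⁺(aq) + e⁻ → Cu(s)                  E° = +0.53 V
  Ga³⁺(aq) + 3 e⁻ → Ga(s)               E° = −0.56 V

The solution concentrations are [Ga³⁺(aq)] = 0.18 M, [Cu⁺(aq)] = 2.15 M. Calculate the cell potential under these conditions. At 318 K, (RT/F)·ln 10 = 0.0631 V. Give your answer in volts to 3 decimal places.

Cu⁺/Cu is reduced (cathode, E° = +0.53 V) and Ga³⁺/Ga is oxidized (anode).
E°cell = +0.53 − (−0.56) = +1.09 V, with n = 3 electrons transferred.
For the overall reaction 3 Cu⁺(aq) + Ga(s) → 3 Cu(s) + Ga³⁺(aq), Q = [Ga³⁺(aq)] / [Cu⁺(aq)]^3 = 0.0181, giving log Q = −1.742.
Applying E = E° − (RT ln10/nF)·log Q gives +1.09 − (0.0631/3)(−1.742) = +1.127 V.

+1.127 V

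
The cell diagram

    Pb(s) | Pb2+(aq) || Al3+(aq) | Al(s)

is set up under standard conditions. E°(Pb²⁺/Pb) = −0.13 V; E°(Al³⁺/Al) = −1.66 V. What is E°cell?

−1.53 V

By convention the left-hand electrode in cell notation is the anode (oxidation) and the right-hand electrode is the cathode (reduction).
E°cell = E°(right) − E°(left) = −1.66 − (−0.13) = −1.53 V.
The negative sign shows that, as written, the cell would require an external voltage to drive the reaction.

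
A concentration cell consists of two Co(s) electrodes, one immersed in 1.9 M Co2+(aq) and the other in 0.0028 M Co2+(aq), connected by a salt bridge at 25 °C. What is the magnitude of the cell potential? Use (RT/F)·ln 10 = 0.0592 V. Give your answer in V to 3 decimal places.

0.084 V

For a concentration cell E°cell = 0, since both electrodes use the same couple.
The compartment with the higher Co2+(aq) concentration (1.9 M) acts as the cathode; ions are reduced there and produced at the dilute (0.0028 M) anode.
With n = 2, Ecell = −(0.0592/2)·log([dilute]/[conc]) = −(0.0592/2)·log(0.0028/1.9) = +0.084 V.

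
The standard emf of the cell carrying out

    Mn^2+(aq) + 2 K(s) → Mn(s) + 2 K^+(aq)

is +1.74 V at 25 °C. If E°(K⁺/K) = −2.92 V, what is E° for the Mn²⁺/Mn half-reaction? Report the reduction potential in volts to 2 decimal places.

−1.18 V

In the reaction as written the Mn²⁺/Mn couple is reduced (cathode) and K⁺/K is oxidized (anode), so E°cell = E°(Mn²⁺/Mn) − E°(K⁺/K).
E°(Mn²⁺/Mn) = E°cell + E°(anode) = +1.74 + (−2.92) = −1.18 V.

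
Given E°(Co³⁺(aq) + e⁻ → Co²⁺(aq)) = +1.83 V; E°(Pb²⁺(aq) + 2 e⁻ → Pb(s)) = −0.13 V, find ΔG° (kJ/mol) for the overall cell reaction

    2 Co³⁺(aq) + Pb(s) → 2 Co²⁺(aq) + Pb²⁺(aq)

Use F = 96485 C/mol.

In the reaction as written Co³⁺(aq) is reduced, so the Co³⁺/Co²⁺ couple is the cathode and Pb²⁺/Pb is the anode.
E°cell = +1.83 − (−0.13) = +1.96 V; balancing electrons gives n = 2.
ΔG° = −nFE°cell = −(2)(96485)(+1.96) J/mol = −378 kJ/mol.

−378 kJ/mol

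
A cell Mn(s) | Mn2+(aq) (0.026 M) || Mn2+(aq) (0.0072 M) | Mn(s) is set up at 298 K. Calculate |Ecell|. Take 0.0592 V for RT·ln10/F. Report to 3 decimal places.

0.017 V

For a concentration cell E°cell = 0, since both electrodes use the same couple.
The compartment with the higher Mn2+(aq) concentration (0.026 M) acts as the cathode; ions are reduced there and produced at the dilute (0.0072 M) anode.
With n = 2, Ecell = −(0.0592/2)·log([dilute]/[conc]) = −(0.0592/2)·log(0.0072/0.026) = +0.017 V.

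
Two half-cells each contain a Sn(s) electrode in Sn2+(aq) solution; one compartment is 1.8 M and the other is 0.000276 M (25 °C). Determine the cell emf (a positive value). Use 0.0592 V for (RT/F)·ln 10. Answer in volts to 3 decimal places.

For a concentration cell E°cell = 0, since both electrodes use the same couple.
The compartment with the higher Sn2+(aq) concentration (1.8 M) acts as the cathode; ions are reduced there and produced at the dilute (0.000276 M) anode.
With n = 2, Ecell = −(0.0592/2)·log([dilute]/[conc]) = −(0.0592/2)·log(0.000276/1.8) = +0.113 V.

0.113 V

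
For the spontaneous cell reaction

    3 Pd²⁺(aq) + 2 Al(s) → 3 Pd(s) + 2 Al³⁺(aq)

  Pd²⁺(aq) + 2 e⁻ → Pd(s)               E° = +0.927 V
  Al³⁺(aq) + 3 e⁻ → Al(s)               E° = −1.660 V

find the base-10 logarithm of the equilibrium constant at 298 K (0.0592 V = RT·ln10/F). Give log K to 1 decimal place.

log K = 262.2

The Pd²⁺/Pd couple is reduced (cathode); E°cell = +0.927 − (−1.660) = +2.587 V with n = 6.
At equilibrium E = 0, so log K = nE°cell / 0.0592 = (6)(+2.587) / 0.0592 = 262.2.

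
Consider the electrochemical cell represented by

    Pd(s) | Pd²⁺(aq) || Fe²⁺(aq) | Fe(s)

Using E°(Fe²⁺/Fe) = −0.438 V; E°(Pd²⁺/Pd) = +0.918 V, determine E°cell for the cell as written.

−1.356 V

By convention the left-hand electrode in cell notation is the anode (oxidation) and the right-hand electrode is the cathode (reduction).
E°cell = E°(right) − E°(left) = −0.438 − (+0.918) = −1.356 V.
The negative sign shows that, as written, the cell would require an external voltage to drive the reaction.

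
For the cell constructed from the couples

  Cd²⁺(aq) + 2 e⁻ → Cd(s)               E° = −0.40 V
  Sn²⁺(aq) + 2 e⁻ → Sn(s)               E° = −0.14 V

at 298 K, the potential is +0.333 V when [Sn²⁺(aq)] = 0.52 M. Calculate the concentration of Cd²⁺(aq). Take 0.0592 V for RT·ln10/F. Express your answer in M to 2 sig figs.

0.0018 M

Sn²⁺/Sn is the cathode (higher E°); E°cell = −0.14 − (−0.40) = +0.26 V with n = 2.
Since E = E° − (0.0592/n)·log Q, log Q = n(E° − E)/0.0592 = −2.466.
Balancing electrons gives Sn²⁺(aq) + Cd(s) → Sn(s) + Cd²⁺(aq); thus Q = [Cd²⁺(aq)] / [Sn²⁺(aq)].
Substituting the known concentrations and solving, log [Cd²⁺(aq)] = −2.750 and [Cd²⁺(aq)] = 0.0018 M.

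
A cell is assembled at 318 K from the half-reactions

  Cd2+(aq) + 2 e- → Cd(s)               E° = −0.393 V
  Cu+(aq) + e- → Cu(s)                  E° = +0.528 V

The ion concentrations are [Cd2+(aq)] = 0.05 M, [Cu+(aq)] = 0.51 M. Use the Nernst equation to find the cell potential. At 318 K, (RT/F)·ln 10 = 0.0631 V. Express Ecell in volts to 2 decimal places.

+0.94 V

Since E°(Cu⁺/Cu) > E°(Cd²⁺/Cd), Cu⁺/Cu serves as the cathode.
E°cell = E°cat − E°an = +0.528 − (−0.393) = +0.921 V; n = 2.
The balanced reaction is 2 Cu+(aq) + Cd(s) → 2 Cu(s) + Cd2+(aq), so Q = [Cd2+(aq)] / [Cu+(aq)]^2 = 0.192 and log Q = −0.716.
E = E° − (0.0631/n)·log Q = +0.921 − (0.0631/2)(−0.716) = +0.94 V.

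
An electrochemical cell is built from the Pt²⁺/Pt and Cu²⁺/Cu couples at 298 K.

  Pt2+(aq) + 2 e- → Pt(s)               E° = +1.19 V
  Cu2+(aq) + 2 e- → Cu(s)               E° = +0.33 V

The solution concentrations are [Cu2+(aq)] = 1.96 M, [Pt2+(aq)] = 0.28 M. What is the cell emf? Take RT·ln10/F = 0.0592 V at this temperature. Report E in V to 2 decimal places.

+0.83 V

Pt²⁺/Pt is reduced (cathode, E° = +1.19 V) and Cu²⁺/Cu is oxidized (anode).
The standard potential is +1.19 − (+0.33) = +0.86 V and the balanced reaction transfers n = 2 electrons.
Balancing gives Pt2+(aq) + Cu(s) → Pt(s) + Cu2+(aq); hence Q = [Cu2+(aq)] / [Pt2+(aq)] = 7 (log Q = 0.845).
Applying E = E° − (RT ln10/nF)·log Q gives +0.86 − (0.0592/2)(0.845) = +0.83 V.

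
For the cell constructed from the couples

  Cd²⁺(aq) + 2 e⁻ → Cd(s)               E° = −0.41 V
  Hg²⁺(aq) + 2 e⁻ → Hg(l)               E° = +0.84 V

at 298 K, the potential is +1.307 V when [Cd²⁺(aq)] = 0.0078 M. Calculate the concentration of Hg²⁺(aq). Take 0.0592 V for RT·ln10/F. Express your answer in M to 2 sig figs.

The Hg²⁺/Hg couple has the larger reduction potential, so it is the cathode: E°cell = +0.84 − (−0.41) = +1.25 V and n = 2.
Since E = E° − (0.0592/n)·log Q, log Q = n(E° − E)/0.0592 = −1.926.
Balancing electrons gives Hg²⁺(aq) + Cd(s) → Hg(l) + Cd²⁺(aq); thus Q = [Cd²⁺(aq)] / [Hg²⁺(aq)].
Solving for the unknown gives log [Hg²⁺(aq)] = −0.182, so [Hg²⁺(aq)] ≈ 0.66 M.

0.66 M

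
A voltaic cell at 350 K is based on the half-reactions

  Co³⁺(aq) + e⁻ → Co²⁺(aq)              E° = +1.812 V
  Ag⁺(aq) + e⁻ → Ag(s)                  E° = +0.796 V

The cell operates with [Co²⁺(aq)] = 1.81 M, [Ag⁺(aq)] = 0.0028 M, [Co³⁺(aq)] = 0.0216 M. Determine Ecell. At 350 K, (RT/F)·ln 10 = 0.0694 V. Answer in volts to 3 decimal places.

+1.060 V

Co³⁺/Co²⁺ is reduced (cathode, E° = +1.812 V) and Ag⁺/Ag is oxidized (anode).
E°cell = +1.812 − (+0.796) = +1.016 V, with n = 1 electron transferred.
For the overall reaction Co³⁺(aq) + Ag(s) → Co²⁺(aq) + Ag⁺(aq), Q = ([Co²⁺(aq)]·[Ag⁺(aq)]) / [Co³⁺(aq)] = 0.235, giving log Q = −0.630.
E = E° − (0.0694/n)·log Q = +1.016 − (0.0694/1)(−0.630) = +1.060 V.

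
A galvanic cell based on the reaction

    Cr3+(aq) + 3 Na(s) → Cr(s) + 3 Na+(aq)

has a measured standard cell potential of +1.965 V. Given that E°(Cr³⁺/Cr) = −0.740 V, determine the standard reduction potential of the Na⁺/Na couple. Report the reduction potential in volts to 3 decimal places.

−2.705 V

In the reaction as written the Cr³⁺/Cr couple is reduced (cathode) and Na⁺/Na is oxidized (anode), so E°cell = E°(Cr³⁺/Cr) − E°(Na⁺/Na).
E°(Na⁺/Na) = E°(cathode) − E°cell = −0.740 − (+1.965) = −2.705 V.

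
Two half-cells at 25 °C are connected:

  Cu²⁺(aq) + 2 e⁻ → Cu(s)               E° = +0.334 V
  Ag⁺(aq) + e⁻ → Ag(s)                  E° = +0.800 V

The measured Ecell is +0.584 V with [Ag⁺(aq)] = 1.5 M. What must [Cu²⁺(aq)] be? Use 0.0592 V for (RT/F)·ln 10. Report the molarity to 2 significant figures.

The Ag⁺/Ag couple has the larger reduction potential, so it is the cathode: E°cell = +0.800 − (+0.334) = +0.466 V and n = 2.
From the Nernst equation, log Q = n(E° − E)/0.0592 = 2·(+0.466 − (+0.584))/0.0592 = −3.986.
The balanced reaction is 2 Ag⁺(aq) + Cu(s) → 2 Ag(s) + Cu²⁺(aq), so Q = [Cu²⁺(aq)] / [Ag⁺(aq)]^2.
Substituting the known concentrations and solving, log [Cu²⁺(aq)] = −3.634 and [Cu²⁺(aq)] = 0.00023 M.

0.00023 M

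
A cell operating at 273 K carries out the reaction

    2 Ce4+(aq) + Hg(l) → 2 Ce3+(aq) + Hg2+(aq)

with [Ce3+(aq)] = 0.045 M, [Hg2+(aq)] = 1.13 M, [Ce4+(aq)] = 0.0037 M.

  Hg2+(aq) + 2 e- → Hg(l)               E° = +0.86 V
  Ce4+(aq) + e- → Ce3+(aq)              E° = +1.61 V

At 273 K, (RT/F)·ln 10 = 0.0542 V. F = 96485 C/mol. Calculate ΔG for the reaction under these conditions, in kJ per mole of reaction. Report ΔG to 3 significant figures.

With Ce⁴⁺/Ce³⁺ reduced at the cathode, E°cell = +1.61 − (+0.86) = +0.75 V and n = 2.
The reaction quotient is ([Ce3+(aq)]^2·[Hg2+(aq)]) / [Ce4+(aq)]^2 = 167; by Nernst, E = +0.75 − (0.0542/2)(2.223) = +0.6898 V.
ΔG = −nFE = −(2)(96485)(+0.6898) J/mol = −133 kJ/mol.

−133 kJ/mol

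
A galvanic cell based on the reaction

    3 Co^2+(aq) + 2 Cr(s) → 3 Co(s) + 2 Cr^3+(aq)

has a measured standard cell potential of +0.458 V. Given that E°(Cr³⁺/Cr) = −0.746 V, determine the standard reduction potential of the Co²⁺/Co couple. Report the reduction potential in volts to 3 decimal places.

In the reaction as written the Co²⁺/Co couple is reduced (cathode) and Cr³⁺/Cr is oxidized (anode), so E°cell = E°(Co²⁺/Co) − E°(Cr³⁺/Cr).
E°(Co²⁺/Co) = E°cell + E°(anode) = +0.458 + (−0.746) = −0.288 V.

−0.288 V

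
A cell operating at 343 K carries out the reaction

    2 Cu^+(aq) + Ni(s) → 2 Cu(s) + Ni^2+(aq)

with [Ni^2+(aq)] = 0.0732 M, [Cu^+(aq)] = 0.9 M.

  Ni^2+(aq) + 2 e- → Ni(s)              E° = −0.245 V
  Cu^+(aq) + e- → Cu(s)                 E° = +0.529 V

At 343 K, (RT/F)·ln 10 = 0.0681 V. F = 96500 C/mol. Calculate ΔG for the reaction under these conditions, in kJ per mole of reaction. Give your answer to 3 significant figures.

E°cell = +0.529 − (−0.245) = +0.774 V; the balanced reaction transfers n = 2 electrons.
The reaction quotient is [Ni^2+(aq)] / [Cu^+(aq)]^2 = 0.0904; by Nernst, E = +0.774 − (0.0681/2)(−1.044) = +0.8095 V.
Then ΔG = −nFE = −2 × 96500 × +0.8095 J/mol = −156 kJ/mol.

−156 kJ/mol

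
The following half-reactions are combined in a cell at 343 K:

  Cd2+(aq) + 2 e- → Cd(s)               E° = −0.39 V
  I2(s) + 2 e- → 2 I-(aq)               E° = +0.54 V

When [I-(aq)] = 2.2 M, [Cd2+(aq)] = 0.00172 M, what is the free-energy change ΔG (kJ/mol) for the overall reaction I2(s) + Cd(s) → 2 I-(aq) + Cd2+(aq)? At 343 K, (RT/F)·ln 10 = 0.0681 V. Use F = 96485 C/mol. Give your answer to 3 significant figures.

−193 kJ/mol

The standard cell potential is +0.54 − (−0.39) = +0.93 V, with n = 2 electrons in the balanced equation.
Q = [I-(aq)]^2·[Cd2+(aq)] = 0.00832, so log Q = −2.080 and E = +0.93 − (0.0681/2)(−2.080) = +1.0008 V.
Then ΔG = −nFE = −2 × 96485 × +1.0008 J/mol = −193 kJ/mol.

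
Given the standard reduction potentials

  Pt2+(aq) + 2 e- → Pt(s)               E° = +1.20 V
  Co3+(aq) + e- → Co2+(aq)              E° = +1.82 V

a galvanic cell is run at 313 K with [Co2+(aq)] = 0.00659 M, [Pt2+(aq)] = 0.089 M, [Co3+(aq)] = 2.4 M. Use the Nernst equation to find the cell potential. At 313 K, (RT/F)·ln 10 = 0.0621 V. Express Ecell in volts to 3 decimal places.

+0.812 V

Since E°(Co³⁺/Co²⁺) > E°(Pt²⁺/Pt), Co³⁺/Co²⁺ serves as the cathode.
E°cell = +1.82 − (+1.20) = +0.62 V, with n = 2 electrons transferred.
The balanced reaction is 2 Co3+(aq) + Pt(s) → 2 Co2+(aq) + Pt2+(aq), so Q = ([Co2+(aq)]^2·[Pt2+(aq)]) / [Co3+(aq)]^2 = 6.71×10^−7 and log Q = −6.173.
By the Nernst equation, E = +0.62 − (0.0621/2)·(−6.173) = +0.812 V.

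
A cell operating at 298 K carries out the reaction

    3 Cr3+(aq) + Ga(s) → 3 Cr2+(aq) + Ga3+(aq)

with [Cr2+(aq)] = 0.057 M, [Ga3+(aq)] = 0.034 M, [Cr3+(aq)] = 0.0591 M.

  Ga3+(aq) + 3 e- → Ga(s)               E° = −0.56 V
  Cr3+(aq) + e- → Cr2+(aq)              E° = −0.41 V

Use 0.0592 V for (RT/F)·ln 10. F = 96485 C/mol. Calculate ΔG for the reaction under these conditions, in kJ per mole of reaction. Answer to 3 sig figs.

−52.1 kJ/mol

With Cr³⁺/Cr²⁺ reduced at the cathode, E°cell = −0.41 − (−0.56) = +0.15 V and n = 3.
The reaction quotient is ([Cr2+(aq)]^3·[Ga3+(aq)]) / [Cr3+(aq)]^3 = 0.0305; by Nernst, E = +0.15 − (0.0592/3)(−1.516) = +0.1799 V.
Finally ΔG = −nFE = −(3)(96485 C/mol)(+0.1799 V) = −52.1 kJ/mol.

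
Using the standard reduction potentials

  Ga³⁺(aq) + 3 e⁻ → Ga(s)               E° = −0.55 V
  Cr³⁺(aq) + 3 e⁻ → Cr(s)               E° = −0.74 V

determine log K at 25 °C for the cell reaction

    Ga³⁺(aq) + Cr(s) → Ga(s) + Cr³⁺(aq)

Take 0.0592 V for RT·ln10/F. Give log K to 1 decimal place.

log K = 9.6

The Ga³⁺/Ga couple is reduced (cathode); E°cell = −0.55 − (−0.74) = +0.19 V with n = 3.
At equilibrium E = 0, so log K = nE°cell / 0.0592 = (3)(+0.19) / 0.0592 = 9.6.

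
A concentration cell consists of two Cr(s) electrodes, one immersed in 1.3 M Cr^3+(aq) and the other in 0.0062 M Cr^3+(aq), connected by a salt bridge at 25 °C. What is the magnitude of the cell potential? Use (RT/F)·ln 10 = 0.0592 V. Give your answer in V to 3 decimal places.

0.046 V

For a concentration cell E°cell = 0, since both electrodes use the same couple.
The compartment with the higher Cr^3+(aq) concentration (1.3 M) acts as the cathode; ions are reduced there and produced at the dilute (0.0062 M) anode.
With n = 3, Ecell = −(0.0592/3)·log([dilute]/[conc]) = −(0.0592/3)·log(0.0062/1.3) = +0.046 V.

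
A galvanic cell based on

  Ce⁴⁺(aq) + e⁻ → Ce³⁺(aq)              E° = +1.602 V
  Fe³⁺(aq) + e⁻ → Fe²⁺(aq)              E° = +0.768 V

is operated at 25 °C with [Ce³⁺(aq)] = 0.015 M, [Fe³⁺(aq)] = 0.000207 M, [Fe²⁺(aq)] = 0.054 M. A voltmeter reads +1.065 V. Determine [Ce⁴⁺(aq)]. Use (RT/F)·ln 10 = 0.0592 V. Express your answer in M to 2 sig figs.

0.46 M

The Ce⁴⁺/Ce³⁺ couple has the larger reduction potential, so it is the cathode: E°cell = +1.602 − (+0.768) = +0.834 V and n = 1.
Since E = E° − (0.0592/n)·log Q, log Q = n(E° − E)/0.0592 = −3.902.
Balancing electrons gives Ce⁴⁺(aq) + Fe²⁺(aq) → Ce³⁺(aq) + Fe³⁺(aq); thus Q = ([Ce³⁺(aq)]·[Fe³⁺(aq)]) / ([Ce⁴⁺(aq)]·[Fe²⁺(aq)]).
Isolating [Ce⁴⁺(aq)] in Q = 10^{−3.902} yields log [Ce⁴⁺(aq)] = −0.338, i.e. 0.46 M.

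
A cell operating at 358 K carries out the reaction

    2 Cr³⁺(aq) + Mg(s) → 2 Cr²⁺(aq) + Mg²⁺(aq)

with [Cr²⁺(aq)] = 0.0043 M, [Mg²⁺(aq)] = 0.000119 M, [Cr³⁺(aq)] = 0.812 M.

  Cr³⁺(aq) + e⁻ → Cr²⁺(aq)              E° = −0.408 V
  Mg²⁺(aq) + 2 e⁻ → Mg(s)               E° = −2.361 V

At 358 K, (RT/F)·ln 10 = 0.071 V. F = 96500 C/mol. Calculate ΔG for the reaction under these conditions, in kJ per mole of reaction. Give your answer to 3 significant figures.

−435 kJ/mol

With Cr³⁺/Cr²⁺ reduced at the cathode, E°cell = −0.408 − (−2.361) = +1.953 V and n = 2.
Here Q = ([Cr²⁺(aq)]^2·[Mg²⁺(aq)]) / [Cr³⁺(aq)]^2 = 3.34×10^−9 (log Q = −8.477), giving E = +1.953 − (0.071/2)·(−8.477) = +2.2539 V.
Finally ΔG = −nFE = −(2)(96500 C/mol)(+2.2539 V) = −435 kJ/mol.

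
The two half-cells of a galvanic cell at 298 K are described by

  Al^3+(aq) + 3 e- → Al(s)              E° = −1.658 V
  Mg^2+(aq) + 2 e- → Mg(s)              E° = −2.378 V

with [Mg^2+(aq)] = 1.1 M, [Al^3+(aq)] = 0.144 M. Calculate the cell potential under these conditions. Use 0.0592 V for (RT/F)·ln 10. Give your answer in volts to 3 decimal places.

Since E°(Al³⁺/Al) > E°(Mg²⁺/Mg), Al³⁺/Al serves as the cathode.
E°cell = −1.658 − (−2.378) = +0.720 V, with n = 6 electrons transferred.
Balancing gives 2 Al^3+(aq) + 3 Mg(s) → 2 Al(s) + 3 Mg^2+(aq); hence Q = [Mg^2+(aq)]^3 / [Al^3+(aq)]^2 = 64.2 (log Q = 1.807).
By the Nernst equation, E = +0.720 − (0.0592/6)·(1.807) = +0.702 V.

+0.702 V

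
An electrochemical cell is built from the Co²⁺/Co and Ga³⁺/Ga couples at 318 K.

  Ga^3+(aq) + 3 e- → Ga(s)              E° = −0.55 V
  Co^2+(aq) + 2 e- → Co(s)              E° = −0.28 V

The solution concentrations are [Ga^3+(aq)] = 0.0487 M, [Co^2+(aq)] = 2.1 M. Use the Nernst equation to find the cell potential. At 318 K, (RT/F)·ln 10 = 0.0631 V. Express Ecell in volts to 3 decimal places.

+0.308 V

Co²⁺/Co is reduced (cathode, E° = −0.28 V) and Ga³⁺/Ga is oxidized (anode).
The standard potential is −0.28 − (−0.55) = +0.27 V and the balanced reaction transfers n = 6 electrons.
The balanced reaction is 3 Co^2+(aq) + 2 Ga(s) → 3 Co(s) + 2 Ga^3+(aq), so Q = [Ga^3+(aq)]^2 / [Co^2+(aq)]^3 = 0.000256 and log Q = −3.592.
E = E° − (0.0631/n)·log Q = +0.27 − (0.0631/6)(−3.592) = +0.308 V.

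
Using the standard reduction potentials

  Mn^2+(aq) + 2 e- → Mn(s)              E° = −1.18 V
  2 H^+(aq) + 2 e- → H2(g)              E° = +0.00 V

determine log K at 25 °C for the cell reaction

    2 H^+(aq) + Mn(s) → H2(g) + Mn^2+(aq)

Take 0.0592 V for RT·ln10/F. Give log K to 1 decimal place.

The 2H⁺/H₂ couple is reduced (cathode); E°cell = +0.00 − (−1.18) = +1.18 V with n = 2.
At equilibrium E = 0, so log K = nE°cell / 0.0592 = (2)(+1.18) / 0.0592 = 39.9.

log K = 39.9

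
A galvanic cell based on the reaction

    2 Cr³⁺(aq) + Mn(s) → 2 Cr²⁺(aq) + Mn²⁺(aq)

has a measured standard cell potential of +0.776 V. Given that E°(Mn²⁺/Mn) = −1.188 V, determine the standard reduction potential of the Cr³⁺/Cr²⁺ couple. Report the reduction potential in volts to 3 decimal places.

−0.412 V

In the reaction as written the Cr³⁺/Cr²⁺ couple is reduced (cathode) and Mn²⁺/Mn is oxidized (anode), so E°cell = E°(Cr³⁺/Cr²⁺) − E°(Mn²⁺/Mn).
E°(Cr³⁺/Cr²⁺) = E°cell + E°(anode) = +0.776 + (−1.188) = −0.412 V.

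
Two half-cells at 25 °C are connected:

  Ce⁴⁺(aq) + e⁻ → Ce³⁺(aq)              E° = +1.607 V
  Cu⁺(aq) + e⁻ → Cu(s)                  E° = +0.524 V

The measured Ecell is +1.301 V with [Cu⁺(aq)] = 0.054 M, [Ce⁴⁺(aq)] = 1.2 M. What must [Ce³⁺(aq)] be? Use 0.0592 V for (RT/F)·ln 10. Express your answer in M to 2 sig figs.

0.0046 M

With Ce⁴⁺/Ce³⁺ at the cathode and Cu⁺/Cu at the anode, E°cell = +1.607 − (+0.524) = +1.083 V (n = 1).
Rearranging E = E° − (0.0592/n)·log Q gives log Q = 1(+1.083 − (+1.301))/0.0592 = −3.682.
The balanced reaction is Ce⁴⁺(aq) + Cu(s) → Ce³⁺(aq) + Cu⁺(aq), so Q = ([Ce³⁺(aq)]·[Cu⁺(aq)]) / [Ce⁴⁺(aq)].
Isolating [Ce³⁺(aq)] in Q = 10^{−3.682} yields log [Ce³⁺(aq)] = −2.335, i.e. 0.0046 M.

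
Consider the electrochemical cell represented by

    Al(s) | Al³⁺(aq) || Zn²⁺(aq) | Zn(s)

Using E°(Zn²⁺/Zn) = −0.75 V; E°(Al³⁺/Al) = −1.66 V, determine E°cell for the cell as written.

By convention the left-hand electrode in cell notation is the anode (oxidation) and the right-hand electrode is the cathode (reduction).
E°cell = E°(right) − E°(left) = −0.75 − (−1.66) = +0.91 V.

+0.91 V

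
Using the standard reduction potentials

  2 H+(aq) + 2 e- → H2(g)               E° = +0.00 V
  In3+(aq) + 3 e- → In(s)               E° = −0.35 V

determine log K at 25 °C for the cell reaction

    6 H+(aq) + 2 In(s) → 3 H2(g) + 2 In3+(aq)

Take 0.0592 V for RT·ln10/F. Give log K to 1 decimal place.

log K = 35.5

The 2H⁺/H₂ couple is reduced (cathode); E°cell = +0.00 − (−0.35) = +0.35 V with n = 6.
At equilibrium E = 0, so log K = nE°cell / 0.0592 = (6)(+0.35) / 0.0592 = 35.5.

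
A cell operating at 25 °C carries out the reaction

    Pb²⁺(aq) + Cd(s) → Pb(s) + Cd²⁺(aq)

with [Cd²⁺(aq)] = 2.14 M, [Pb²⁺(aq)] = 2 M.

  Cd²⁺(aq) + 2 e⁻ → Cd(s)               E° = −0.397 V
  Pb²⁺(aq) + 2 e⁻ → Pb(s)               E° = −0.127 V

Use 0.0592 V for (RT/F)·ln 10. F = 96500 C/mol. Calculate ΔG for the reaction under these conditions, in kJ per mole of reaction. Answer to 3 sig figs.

−51.9 kJ/mol

With Pb²⁺/Pb reduced at the cathode, E°cell = −0.127 − (−0.397) = +0.270 V and n = 2.
Q = [Cd²⁺(aq)] / [Pb²⁺(aq)] = 1.07, so log Q = 0.029 and E = +0.270 − (0.0592/2)(0.029) = +0.2691 V.
Finally ΔG = −nFE = −(2)(96500 C/mol)(+0.2691 V) = −51.9 kJ/mol.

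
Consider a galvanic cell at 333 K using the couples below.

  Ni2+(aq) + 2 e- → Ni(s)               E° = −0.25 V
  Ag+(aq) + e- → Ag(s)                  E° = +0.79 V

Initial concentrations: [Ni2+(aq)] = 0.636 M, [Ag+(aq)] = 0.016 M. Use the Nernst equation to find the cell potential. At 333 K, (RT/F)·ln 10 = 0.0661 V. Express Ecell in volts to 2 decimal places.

Since E°(Ag⁺/Ag) > E°(Ni²⁺/Ni), Ag⁺/Ag serves as the cathode.
E°cell = E°cat − E°an = +0.79 − (−0.25) = +1.04 V; n = 2.
Balancing gives 2 Ag+(aq) + Ni(s) → 2 Ag(s) + Ni2+(aq); hence Q = [Ni2+(aq)] / [Ag+(aq)]^2 = 2.48×10^3 (log Q = 3.395).
E = E° − (0.0661/n)·log Q = +1.04 − (0.0661/2)(3.395) = +0.93 V.

+0.93 V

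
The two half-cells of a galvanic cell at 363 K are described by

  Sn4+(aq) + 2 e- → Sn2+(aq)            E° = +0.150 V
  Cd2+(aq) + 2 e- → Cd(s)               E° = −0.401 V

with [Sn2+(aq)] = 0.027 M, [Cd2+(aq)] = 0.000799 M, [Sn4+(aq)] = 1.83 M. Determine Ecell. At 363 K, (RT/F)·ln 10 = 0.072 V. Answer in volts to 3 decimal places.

+0.728 V

Sn⁴⁺/Sn²⁺ is reduced (cathode, E° = +0.150 V) and Cd²⁺/Cd is oxidized (anode).
The standard potential is +0.150 − (−0.401) = +0.551 V and the balanced reaction transfers n = 2 electrons.
Balancing gives Sn4+(aq) + Cd(s) → Sn2+(aq) + Cd2+(aq); hence Q = ([Sn2+(aq)]·[Cd2+(aq)]) / [Sn4+(aq)] = 1.18×10^−5 (log Q = −4.929).
By the Nernst equation, E = +0.551 − (0.072/2)·(−4.929) = +0.728 V.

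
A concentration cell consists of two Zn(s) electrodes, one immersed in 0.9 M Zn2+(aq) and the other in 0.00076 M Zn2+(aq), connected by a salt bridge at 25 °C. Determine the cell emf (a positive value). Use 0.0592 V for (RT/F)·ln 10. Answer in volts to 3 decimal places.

0.091 V

For a concentration cell E°cell = 0, since both electrodes use the same couple.
The compartment with the higher Zn2+(aq) concentration (0.9 M) acts as the cathode; ions are reduced there and produced at the dilute (0.00076 M) anode.
With n = 2, Ecell = −(0.0592/2)·log([dilute]/[conc]) = −(0.0592/2)·log(0.00076/0.9) = +0.091 V.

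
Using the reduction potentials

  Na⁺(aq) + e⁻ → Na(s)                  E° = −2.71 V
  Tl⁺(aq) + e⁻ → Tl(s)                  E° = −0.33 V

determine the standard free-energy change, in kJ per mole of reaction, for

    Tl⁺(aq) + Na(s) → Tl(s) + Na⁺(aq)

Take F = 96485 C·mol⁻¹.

−230 kJ/mol

In the reaction as written Tl⁺(aq) is reduced, so the Tl⁺/Tl couple is the cathode and Na⁺/Na is the anode.
E°cell = −0.33 − (−2.71) = +2.38 V; balancing electrons gives n = 1.
ΔG° = −nFE°cell = −(1)(96485)(+2.38) J/mol = −230 kJ/mol.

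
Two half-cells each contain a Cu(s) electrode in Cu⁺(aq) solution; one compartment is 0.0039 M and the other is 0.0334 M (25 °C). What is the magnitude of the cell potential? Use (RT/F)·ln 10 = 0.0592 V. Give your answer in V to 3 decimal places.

0.055 V

For a concentration cell E°cell = 0, since both electrodes use the same couple.
The compartment with the higher Cu⁺(aq) concentration (0.0334 M) acts as the cathode; ions are reduced there and produced at the dilute (0.0039 M) anode.
With n = 1, Ecell = −(0.0592/1)·log([dilute]/[conc]) = −(0.0592/1)·log(0.0039/0.0334) = +0.055 V.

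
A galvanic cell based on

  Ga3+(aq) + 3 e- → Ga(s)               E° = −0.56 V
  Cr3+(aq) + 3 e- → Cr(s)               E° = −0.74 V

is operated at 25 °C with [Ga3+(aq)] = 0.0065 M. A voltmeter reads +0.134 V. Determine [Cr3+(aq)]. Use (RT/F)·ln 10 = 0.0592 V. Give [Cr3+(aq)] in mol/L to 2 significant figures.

With Ga³⁺/Ga at the cathode and Cr³⁺/Cr at the anode, E°cell = −0.56 − (−0.74) = +0.18 V (n = 3).
Rearranging E = E° − (0.0592/n)·log Q gives log Q = 3(+0.18 − (+0.134))/0.0592 = 2.331.
For Ga3+(aq) + Cr(s) → Ga(s) + Cr3+(aq), the reaction quotient is Q = [Cr3+(aq)] / [Ga3+(aq)].
Isolating [Cr3+(aq)] in Q = 10^{2.331} yields log [Cr3+(aq)] = 0.144, i.e. 1.4 M.

1.4 M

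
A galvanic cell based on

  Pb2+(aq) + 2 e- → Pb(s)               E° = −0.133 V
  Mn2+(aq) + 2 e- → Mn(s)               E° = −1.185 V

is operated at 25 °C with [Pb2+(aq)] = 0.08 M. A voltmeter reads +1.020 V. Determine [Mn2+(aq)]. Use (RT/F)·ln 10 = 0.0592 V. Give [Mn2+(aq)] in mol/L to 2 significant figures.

Pb²⁺/Pb is the cathode (higher E°); E°cell = −0.133 − (−1.185) = +1.052 V with n = 2.
Since E = E° − (0.0592/n)·log Q, log Q = n(E° − E)/0.0592 = 1.081.
For Pb2+(aq) + Mn(s) → Pb(s) + Mn2+(aq), the reaction quotient is Q = [Mn2+(aq)] / [Pb2+(aq)].
Isolating [Mn2+(aq)] in Q = 10^{1.081} yields log [Mn2+(aq)] = −0.016, i.e. 0.96 M.

0.96 M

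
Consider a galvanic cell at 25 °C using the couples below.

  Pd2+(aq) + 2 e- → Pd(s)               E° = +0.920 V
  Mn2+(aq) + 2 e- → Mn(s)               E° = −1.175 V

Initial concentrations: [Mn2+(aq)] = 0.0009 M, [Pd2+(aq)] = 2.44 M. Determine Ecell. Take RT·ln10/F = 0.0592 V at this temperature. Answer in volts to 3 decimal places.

+2.197 V

Pd²⁺/Pd is reduced (cathode, E° = +0.920 V) and Mn²⁺/Mn is oxidized (anode).
E°cell = E°cat − E°an = +0.920 − (−1.175) = +2.095 V; n = 2.
The balanced reaction is Pd2+(aq) + Mn(s) → Pd(s) + Mn2+(aq), so Q = [Mn2+(aq)] / [Pd2+(aq)] = 0.000369 and log Q = −3.433.
Applying E = E° − (RT ln10/nF)·log Q gives +2.095 − (0.0592/2)(−3.433) = +2.197 V.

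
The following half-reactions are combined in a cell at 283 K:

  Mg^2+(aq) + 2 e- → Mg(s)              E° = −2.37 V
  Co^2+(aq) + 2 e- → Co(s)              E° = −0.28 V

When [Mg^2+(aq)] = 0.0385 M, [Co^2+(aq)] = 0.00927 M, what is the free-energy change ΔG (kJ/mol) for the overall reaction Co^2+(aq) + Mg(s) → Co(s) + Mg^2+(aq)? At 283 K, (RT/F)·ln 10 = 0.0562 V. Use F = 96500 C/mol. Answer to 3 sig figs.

−400 kJ/mol

E°cell = −0.28 − (−2.37) = +2.09 V; the balanced reaction transfers n = 2 electrons.
Here Q = [Mg^2+(aq)] / [Co^2+(aq)] = 4.15 (log Q = 0.618), giving E = +2.09 − (0.0562/2)·(0.618) = +2.0726 V.
Then ΔG = −nFE = −2 × 96500 × +2.0726 J/mol = −400 kJ/mol.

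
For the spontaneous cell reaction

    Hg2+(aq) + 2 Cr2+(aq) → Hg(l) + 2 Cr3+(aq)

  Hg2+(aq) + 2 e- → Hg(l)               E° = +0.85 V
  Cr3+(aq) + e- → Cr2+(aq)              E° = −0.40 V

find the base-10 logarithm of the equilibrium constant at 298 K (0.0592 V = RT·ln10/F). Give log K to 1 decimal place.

The Hg²⁺/Hg couple is reduced (cathode); E°cell = +0.85 − (−0.40) = +1.25 V with n = 2.
At equilibrium E = 0, so log K = nE°cell / 0.0592 = (2)(+1.25) / 0.0592 = 42.2.

log K = 42.2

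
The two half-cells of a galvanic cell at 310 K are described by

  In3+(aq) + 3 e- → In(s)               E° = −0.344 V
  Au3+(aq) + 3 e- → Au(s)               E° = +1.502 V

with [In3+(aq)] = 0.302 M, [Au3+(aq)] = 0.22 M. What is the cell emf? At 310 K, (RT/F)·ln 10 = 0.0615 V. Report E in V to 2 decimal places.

Since E°(Au³⁺/Au) > E°(In³⁺/In), Au³⁺/Au serves as the cathode.
The standard potential is +1.502 − (−0.344) = +1.846 V and the balanced reaction transfers n = 3 electrons.
For the overall reaction Au3+(aq) + In(s) → Au(s) + In3+(aq), Q = [In3+(aq)] / [Au3+(aq)] = 1.37, giving log Q = 0.138.
By the Nernst equation, E = +1.846 − (0.0615/3)·(0.138) = +1.84 V.

+1.84 V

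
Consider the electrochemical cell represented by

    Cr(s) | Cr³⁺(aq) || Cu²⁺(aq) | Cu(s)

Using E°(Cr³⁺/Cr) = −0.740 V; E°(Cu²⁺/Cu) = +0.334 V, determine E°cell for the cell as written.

+1.074 V

By convention the left-hand electrode in cell notation is the anode (oxidation) and the right-hand electrode is the cathode (reduction).
E°cell = E°(right) − E°(left) = +0.334 − (−0.740) = +1.074 V.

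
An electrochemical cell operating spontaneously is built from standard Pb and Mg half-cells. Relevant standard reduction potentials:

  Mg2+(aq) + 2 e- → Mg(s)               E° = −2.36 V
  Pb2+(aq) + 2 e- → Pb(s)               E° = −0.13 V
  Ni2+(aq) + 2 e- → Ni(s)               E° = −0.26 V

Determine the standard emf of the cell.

Of the two couples in this cell, the one with the more positive reduction potential is reduced at the cathode: here that is Pb²⁺/Pb (−0.13 V); Mg²⁺/Mg (−2.36 V) is the anode.
E°cell = E°(cathode) − E°(anode) = −0.13 − (−2.36) = +2.23 V.

+2.23 V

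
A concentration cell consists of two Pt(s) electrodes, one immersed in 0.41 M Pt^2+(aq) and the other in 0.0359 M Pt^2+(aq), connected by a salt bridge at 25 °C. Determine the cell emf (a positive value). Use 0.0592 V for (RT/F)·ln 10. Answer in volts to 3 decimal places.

For a concentration cell E°cell = 0, since both electrodes use the same couple.
The compartment with the higher Pt^2+(aq) concentration (0.41 M) acts as the cathode; ions are reduced there and produced at the dilute (0.0359 M) anode.
With n = 2, Ecell = −(0.0592/2)·log([dilute]/[conc]) = −(0.0592/2)·log(0.0359/0.41) = +0.031 V.

0.031 V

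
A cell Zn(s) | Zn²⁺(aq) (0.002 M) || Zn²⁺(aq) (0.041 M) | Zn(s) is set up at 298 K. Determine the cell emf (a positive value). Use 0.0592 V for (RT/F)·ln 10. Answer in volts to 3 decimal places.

For a concentration cell E°cell = 0, since both electrodes use the same couple.
The compartment with the higher Zn²⁺(aq) concentration (0.041 M) acts as the cathode; ions are reduced there and produced at the dilute (0.002 M) anode.
With n = 2, Ecell = −(0.0592/2)·log([dilute]/[conc]) = −(0.0592/2)·log(0.002/0.041) = +0.039 V.

0.039 V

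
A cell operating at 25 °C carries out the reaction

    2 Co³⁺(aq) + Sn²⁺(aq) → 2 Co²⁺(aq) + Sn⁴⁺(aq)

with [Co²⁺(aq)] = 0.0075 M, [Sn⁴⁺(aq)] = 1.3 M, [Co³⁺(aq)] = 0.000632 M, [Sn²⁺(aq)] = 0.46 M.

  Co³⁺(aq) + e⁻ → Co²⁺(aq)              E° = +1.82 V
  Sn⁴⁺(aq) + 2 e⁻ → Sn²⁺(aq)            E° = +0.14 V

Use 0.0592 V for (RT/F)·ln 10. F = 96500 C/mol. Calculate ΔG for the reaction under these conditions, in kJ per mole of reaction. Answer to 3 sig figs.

E°cell = +1.82 − (+0.14) = +1.68 V; the balanced reaction transfers n = 2 electrons.
The reaction quotient is ([Co²⁺(aq)]^2·[Sn⁴⁺(aq)]) / ([Co³⁺(aq)]^2·[Sn²⁺(aq)]) = 398; by Nernst, E = +1.68 − (0.0592/2)(2.600) = +1.6030 V.
Then ΔG = −nFE = −2 × 96500 × +1.6030 J/mol = −309 kJ/mol.

−309 kJ/mol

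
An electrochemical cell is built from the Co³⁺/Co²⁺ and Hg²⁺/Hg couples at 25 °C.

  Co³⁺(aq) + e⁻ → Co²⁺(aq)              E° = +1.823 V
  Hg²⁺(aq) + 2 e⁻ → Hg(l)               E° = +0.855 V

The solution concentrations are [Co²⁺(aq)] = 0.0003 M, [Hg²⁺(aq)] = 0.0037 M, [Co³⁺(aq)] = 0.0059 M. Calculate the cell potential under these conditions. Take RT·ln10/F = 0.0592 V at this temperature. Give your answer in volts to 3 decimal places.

+1.117 V

Since E°(Co³⁺/Co²⁺) > E°(Hg²⁺/Hg), Co³⁺/Co²⁺ serves as the cathode.
The standard potential is +1.823 − (+0.855) = +0.968 V and the balanced reaction transfers n = 2 electrons.
For the overall reaction 2 Co³⁺(aq) + Hg(l) → 2 Co²⁺(aq) + Hg²⁺(aq), Q = ([Co²⁺(aq)]^2·[Hg²⁺(aq)]) / [Co³⁺(aq)]^2 = 9.57×10^−6, giving log Q = −5.019.
E = E° − (0.0592/n)·log Q = +0.968 − (0.0592/2)(−5.019) = +1.117 V.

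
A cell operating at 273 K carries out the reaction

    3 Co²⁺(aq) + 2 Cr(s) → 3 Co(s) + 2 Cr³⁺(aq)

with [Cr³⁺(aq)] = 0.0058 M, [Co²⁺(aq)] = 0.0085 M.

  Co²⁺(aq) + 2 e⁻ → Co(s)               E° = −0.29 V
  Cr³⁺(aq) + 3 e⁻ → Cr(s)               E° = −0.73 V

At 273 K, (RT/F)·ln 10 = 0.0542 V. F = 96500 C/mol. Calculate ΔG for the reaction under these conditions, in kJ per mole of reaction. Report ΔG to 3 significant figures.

−246 kJ/mol

E°cell = −0.29 − (−0.73) = +0.44 V; the balanced reaction transfers n = 6 electrons.
Here Q = [Cr³⁺(aq)]^2 / [Co²⁺(aq)]^3 = 54.8 (log Q = 1.739), giving E = +0.44 − (0.0542/6)·(1.739) = +0.4243 V.
Finally ΔG = −nFE = −(6)(96500 C/mol)(+0.4243 V) = −246 kJ/mol.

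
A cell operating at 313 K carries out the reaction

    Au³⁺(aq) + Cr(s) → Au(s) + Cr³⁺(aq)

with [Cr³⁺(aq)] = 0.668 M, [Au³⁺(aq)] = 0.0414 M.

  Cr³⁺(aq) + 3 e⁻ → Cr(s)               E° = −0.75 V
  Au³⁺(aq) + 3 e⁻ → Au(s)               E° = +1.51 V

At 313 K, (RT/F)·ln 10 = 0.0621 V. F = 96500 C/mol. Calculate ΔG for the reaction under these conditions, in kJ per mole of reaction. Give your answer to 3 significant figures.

E°cell = +1.51 − (−0.75) = +2.26 V; the balanced reaction transfers n = 3 electrons.
Q = [Cr³⁺(aq)] / [Au³⁺(aq)] = 16.1, so log Q = 1.208 and E = +2.26 − (0.0621/3)(1.208) = +2.2350 V.
ΔG = −nFE = −(3)(96500)(+2.2350) J/mol = −647 kJ/mol.

−647 kJ/mol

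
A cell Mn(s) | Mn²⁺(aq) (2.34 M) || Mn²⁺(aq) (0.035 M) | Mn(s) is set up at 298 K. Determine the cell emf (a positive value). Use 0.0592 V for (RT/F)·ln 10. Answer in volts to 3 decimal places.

0.054 V

For a concentration cell E°cell = 0, since both electrodes use the same couple.
The compartment with the higher Mn²⁺(aq) concentration (2.34 M) acts as the cathode; ions are reduced there and produced at the dilute (0.035 M) anode.
With n = 2, Ecell = −(0.0592/2)·log([dilute]/[conc]) = −(0.0592/2)·log(0.035/2.34) = +0.054 V.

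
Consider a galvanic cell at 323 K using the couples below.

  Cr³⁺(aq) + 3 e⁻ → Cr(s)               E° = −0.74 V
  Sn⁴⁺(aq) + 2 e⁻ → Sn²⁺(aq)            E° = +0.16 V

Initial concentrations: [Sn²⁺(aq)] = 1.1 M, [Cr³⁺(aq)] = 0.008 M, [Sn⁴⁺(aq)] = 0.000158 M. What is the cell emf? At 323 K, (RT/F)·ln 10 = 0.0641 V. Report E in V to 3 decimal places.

Since E°(Sn⁴⁺/Sn²⁺) > E°(Cr³⁺/Cr), Sn⁴⁺/Sn²⁺ serves as the cathode.
E°cell = +0.16 − (−0.74) = +0.90 V, with n = 6 electrons transferred.
The balanced reaction is 3 Sn⁴⁺(aq) + 2 Cr(s) → 3 Sn²⁺(aq) + 2 Cr³⁺(aq), so Q = ([Sn²⁺(aq)]^3·[Cr³⁺(aq)]^2) / [Sn⁴⁺(aq)]^3 = 2.16×10^7 and log Q = 7.334.
By the Nernst equation, E = +0.90 − (0.0641/6)·(7.334) = +0.822 V.

+0.822 V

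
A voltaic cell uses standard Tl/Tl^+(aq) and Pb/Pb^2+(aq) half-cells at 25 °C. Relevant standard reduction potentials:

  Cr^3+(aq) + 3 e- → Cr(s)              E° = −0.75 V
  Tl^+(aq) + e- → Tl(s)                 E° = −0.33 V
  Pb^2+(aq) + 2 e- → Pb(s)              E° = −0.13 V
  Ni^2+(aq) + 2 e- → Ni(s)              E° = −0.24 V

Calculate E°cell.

+0.20 V

The Pb²⁺/Pb couple has the higher E°, so Pb ion is reduced (cathode) and Tl is oxidized (anode).
E°cell = E°(cathode) − E°(anode) = −0.13 − (−0.33) = +0.20 V.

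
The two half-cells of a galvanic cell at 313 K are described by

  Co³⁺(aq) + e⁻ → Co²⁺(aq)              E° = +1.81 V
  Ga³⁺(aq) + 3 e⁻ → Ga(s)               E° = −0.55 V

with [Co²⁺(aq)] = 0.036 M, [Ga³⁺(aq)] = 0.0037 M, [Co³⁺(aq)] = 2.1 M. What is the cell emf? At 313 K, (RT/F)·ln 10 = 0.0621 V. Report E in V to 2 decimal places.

Since E°(Co³⁺/Co²⁺) > E°(Ga³⁺/Ga), Co³⁺/Co²⁺ serves as the cathode.
The standard potential is +1.81 − (−0.55) = +2.36 V and the balanced reaction transfers n = 3 electrons.
Balancing gives 3 Co³⁺(aq) + Ga(s) → 3 Co²⁺(aq) + Ga³⁺(aq); hence Q = ([Co²⁺(aq)]^3·[Ga³⁺(aq)]) / [Co³⁺(aq)]^3 = 1.86×10^−8 (log Q = −7.730).
By the Nernst equation, E = +2.36 − (0.0621/3)·(−7.730) = +2.52 V.

+2.52 V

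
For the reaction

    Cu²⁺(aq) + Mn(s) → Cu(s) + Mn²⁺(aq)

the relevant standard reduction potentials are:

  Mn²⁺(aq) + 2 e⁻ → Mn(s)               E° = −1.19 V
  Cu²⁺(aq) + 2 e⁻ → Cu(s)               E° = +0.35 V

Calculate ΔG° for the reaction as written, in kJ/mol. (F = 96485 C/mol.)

In the reaction as written Cu²⁺(aq) is reduced, so the Cu²⁺/Cu couple is the cathode and Mn²⁺/Mn is the anode.
E°cell = +0.35 − (−1.19) = +1.54 V; balancing electrons gives n = 2.
ΔG° = −nFE°cell = −(2)(96485)(+1.54) J/mol = −297 kJ/mol.

−297 kJ/mol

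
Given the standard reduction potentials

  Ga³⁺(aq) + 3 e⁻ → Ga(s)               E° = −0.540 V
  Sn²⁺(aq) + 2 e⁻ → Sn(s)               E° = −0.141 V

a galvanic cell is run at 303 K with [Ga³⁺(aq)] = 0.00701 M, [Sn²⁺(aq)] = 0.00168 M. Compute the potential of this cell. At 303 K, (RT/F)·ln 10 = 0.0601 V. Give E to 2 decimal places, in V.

Sn²⁺/Sn is reduced (cathode, E° = −0.141 V) and Ga³⁺/Ga is oxidized (anode).
E°cell = E°cat − E°an = −0.141 − (−0.540) = +0.399 V; n = 6.
Balancing gives 3 Sn²⁺(aq) + 2 Ga(s) → 3 Sn(s) + 2 Ga³⁺(aq); hence Q = [Ga³⁺(aq)]^2 / [Sn²⁺(aq)]^3 = 1.04×10^4 (log Q = 4.016).
E = E° − (0.0601/n)·log Q = +0.399 − (0.0601/6)(4.016) = +0.36 V.

+0.36 V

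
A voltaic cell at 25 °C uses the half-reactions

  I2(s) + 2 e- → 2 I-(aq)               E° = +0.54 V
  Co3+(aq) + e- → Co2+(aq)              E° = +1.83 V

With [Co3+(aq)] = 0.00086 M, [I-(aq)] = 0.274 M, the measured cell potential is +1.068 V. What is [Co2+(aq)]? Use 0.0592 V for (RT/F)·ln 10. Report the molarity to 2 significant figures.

1.3 M

The Co³⁺/Co²⁺ couple has the larger reduction potential, so it is the cathode: E°cell = +1.83 − (+0.54) = +1.29 V and n = 2.
Rearranging E = E° − (0.0592/n)·log Q gives log Q = 2(+1.29 − (+1.068))/0.0592 = 7.500.
The balanced reaction is 2 Co3+(aq) + 2 I-(aq) → 2 Co2+(aq) + I2(s), so Q = [Co2+(aq)]^2 / ([Co3+(aq)]^2·[I-(aq)]^2).
Solving for the unknown gives log [Co2+(aq)] = 0.122, so [Co2+(aq)] ≈ 1.3 M.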